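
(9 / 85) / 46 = 9 / 3910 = 0.00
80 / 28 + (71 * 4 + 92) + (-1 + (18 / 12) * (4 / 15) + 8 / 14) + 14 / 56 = 53071 / 140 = 379.08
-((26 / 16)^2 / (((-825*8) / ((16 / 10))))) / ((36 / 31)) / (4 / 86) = 225277 / 19008000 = 0.01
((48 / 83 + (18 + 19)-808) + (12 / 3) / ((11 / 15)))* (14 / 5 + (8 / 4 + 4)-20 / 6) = -3818002 / 913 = -4181.82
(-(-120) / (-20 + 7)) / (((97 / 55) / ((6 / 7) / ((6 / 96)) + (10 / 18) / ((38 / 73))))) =-38925700 / 503139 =-77.37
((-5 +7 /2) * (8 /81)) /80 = -1 /540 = -0.00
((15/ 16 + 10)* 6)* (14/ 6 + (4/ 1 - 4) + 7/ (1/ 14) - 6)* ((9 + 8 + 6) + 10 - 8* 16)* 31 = -145851125/ 8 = -18231390.62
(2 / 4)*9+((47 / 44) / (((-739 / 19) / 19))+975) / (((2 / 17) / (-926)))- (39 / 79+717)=-19704554187071 / 2568764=-7670830.87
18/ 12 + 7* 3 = 45/ 2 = 22.50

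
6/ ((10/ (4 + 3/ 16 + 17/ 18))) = 739/ 240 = 3.08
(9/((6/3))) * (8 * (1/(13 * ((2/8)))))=11.08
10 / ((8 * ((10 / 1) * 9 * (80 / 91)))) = 91 / 5760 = 0.02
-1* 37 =-37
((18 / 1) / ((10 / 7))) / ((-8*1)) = -63 / 40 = -1.58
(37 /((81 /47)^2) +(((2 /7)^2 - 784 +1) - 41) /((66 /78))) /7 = -137.32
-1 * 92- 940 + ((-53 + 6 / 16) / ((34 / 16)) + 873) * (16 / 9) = 72824 / 153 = 475.97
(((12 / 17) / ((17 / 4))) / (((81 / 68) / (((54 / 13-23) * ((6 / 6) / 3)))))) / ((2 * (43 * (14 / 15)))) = -2800 / 256581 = -0.01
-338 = -338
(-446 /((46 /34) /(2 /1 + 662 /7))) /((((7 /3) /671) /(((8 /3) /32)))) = -859791218 /1127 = -762902.59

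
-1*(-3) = 3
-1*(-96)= 96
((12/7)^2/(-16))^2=81/2401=0.03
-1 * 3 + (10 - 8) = -1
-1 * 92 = -92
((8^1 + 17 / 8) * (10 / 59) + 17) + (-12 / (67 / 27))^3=-6698414693 / 70980068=-94.37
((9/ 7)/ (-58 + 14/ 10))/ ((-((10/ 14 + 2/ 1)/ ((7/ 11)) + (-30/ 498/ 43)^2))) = 1337464905/ 251133565514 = 0.01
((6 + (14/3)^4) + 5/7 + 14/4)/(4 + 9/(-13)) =146.47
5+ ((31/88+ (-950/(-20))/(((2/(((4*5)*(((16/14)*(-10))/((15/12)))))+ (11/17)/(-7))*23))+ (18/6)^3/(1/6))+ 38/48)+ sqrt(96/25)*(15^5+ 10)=3541525205/23902428+ 607508*sqrt(6)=1488232.78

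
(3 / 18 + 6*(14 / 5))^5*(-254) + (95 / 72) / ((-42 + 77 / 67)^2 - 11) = -807253714031377094323 / 2260443712500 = -357121794.08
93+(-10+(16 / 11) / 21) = 19189 / 231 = 83.07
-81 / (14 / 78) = -451.29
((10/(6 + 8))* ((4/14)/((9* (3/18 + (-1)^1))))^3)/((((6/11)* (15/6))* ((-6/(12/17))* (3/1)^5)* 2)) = 704/100425126375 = 0.00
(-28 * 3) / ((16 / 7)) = -36.75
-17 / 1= -17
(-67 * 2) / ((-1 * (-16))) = -67 / 8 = -8.38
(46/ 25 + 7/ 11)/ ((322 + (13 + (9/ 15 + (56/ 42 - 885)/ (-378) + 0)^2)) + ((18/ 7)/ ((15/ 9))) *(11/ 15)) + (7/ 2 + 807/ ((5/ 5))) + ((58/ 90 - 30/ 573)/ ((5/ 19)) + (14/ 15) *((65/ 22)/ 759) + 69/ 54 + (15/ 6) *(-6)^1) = 1059209871623556153749/ 1325605502292783525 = 799.04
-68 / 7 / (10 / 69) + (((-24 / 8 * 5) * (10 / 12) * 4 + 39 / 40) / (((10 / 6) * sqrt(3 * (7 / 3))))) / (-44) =-2346 / 35 + 5883 * sqrt(7) / 61600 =-66.78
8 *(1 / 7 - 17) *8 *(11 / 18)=-41536 / 63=-659.30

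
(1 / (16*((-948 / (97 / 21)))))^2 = 9409 / 101460086784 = 0.00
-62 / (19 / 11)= -682 / 19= -35.89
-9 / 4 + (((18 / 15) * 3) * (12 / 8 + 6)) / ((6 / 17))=297 / 4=74.25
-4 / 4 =-1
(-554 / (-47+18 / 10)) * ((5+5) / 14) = 6925 / 791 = 8.75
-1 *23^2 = -529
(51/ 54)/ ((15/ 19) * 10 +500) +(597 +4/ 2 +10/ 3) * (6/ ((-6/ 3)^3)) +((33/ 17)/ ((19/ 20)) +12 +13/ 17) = -6128641874/ 14026275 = -436.94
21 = 21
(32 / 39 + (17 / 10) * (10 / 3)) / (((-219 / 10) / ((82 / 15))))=-1.62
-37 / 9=-4.11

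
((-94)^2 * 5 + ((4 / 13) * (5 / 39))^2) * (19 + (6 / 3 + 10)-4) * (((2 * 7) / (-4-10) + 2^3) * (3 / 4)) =6262515.22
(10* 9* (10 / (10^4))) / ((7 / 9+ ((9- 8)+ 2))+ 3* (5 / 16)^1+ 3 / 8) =324 / 18325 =0.02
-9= -9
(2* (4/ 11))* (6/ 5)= 48/ 55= 0.87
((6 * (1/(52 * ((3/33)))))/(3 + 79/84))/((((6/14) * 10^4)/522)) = 422037/10757500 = 0.04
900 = 900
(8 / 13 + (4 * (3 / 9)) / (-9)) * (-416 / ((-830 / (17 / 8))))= 5576 / 11205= 0.50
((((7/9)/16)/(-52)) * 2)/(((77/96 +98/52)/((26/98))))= -13/70413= -0.00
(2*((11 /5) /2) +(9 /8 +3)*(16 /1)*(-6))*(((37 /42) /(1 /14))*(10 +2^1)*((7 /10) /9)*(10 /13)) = -2039884 /585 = -3486.98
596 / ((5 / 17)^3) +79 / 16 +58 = 46976243 / 2000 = 23488.12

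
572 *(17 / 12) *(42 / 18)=17017 / 9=1890.78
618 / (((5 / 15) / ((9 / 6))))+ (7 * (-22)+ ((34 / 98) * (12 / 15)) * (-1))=643547 / 245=2626.72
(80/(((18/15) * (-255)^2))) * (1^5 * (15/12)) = 10/7803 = 0.00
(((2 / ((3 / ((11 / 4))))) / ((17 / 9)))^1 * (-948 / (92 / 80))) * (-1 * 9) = 2815560 / 391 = 7200.92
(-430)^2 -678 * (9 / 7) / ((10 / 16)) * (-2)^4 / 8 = 182110.51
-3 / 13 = -0.23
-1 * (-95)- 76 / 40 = 93.10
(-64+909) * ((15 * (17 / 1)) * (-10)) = -2154750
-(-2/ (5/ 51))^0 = -1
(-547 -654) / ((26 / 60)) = -36030 / 13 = -2771.54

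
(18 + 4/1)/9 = 2.44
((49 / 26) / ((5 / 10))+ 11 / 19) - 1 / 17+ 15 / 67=1269722 / 281333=4.51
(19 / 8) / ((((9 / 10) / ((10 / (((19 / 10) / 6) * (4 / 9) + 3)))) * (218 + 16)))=2375 / 66144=0.04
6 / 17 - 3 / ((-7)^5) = 100893 / 285719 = 0.35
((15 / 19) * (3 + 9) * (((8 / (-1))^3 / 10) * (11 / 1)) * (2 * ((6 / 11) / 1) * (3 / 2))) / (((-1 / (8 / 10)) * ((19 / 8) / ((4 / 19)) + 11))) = 21233664 / 67735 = 313.48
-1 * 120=-120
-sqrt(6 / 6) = -1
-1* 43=-43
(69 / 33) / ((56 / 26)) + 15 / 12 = 171 / 77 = 2.22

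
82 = 82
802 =802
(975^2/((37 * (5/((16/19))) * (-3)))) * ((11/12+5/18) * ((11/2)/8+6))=-97196125/8436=-11521.59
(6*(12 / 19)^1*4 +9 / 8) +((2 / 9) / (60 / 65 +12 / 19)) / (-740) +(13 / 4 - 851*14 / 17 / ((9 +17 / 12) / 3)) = -182.30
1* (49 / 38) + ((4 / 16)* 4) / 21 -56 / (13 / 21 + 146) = 2346845 / 2457042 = 0.96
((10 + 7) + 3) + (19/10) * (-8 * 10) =-132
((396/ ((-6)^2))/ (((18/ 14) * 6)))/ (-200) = -77/ 10800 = -0.01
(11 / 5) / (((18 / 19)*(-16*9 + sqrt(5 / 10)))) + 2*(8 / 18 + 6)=24023084 / 1866195 - 209*sqrt(2) / 3732390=12.87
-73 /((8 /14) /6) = -1533 /2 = -766.50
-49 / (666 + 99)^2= -49 / 585225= -0.00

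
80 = 80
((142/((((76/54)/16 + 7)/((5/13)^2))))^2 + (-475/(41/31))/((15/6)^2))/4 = -33404299541269/2744780674961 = -12.17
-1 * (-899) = 899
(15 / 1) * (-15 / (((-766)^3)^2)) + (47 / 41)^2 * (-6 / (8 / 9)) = -3012118867719195665697 / 339578613861540652096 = -8.87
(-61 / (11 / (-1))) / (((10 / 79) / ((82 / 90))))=197579 / 4950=39.91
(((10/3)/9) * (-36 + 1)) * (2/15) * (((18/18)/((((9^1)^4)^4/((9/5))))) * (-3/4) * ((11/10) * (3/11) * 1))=7/18530201888518410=0.00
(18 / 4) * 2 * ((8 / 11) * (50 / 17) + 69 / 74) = 382527 / 13838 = 27.64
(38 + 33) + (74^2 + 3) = 5550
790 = 790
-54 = -54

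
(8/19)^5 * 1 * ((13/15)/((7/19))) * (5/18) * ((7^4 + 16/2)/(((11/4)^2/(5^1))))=13.77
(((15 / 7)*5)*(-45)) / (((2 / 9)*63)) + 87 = 5151 / 98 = 52.56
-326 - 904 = -1230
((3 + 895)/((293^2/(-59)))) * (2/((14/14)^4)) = -1.23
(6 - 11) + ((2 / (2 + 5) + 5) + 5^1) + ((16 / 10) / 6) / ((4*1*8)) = 4447 / 840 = 5.29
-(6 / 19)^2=-36 / 361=-0.10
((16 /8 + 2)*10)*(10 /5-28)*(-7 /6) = 3640 /3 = 1213.33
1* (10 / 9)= 10 / 9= 1.11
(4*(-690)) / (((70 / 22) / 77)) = -66792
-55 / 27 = -2.04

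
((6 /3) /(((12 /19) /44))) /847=38 /231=0.16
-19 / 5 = -3.80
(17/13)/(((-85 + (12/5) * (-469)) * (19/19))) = -85/78689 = -0.00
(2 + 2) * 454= 1816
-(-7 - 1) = 8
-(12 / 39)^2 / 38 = -8 / 3211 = -0.00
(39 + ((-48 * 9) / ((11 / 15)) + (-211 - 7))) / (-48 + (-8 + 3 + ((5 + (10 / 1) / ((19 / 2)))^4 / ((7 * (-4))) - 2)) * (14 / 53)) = 116714705674 / 9498684679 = 12.29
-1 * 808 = -808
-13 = -13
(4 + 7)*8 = 88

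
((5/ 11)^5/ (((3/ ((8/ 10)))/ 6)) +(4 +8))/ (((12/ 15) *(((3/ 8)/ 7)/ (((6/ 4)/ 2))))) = 33908210/ 161051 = 210.54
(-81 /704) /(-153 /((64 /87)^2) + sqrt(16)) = 5184 /12558403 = 0.00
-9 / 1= -9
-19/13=-1.46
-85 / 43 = -1.98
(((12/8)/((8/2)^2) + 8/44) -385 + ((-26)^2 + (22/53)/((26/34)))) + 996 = 1287.82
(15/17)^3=3375/4913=0.69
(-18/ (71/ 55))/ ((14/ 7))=-495/ 71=-6.97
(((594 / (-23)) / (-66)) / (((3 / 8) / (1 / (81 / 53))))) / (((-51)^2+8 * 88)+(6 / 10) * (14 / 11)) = 23320 / 112908357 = 0.00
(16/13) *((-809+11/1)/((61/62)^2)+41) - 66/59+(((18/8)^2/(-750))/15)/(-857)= -3632238078384149/3762898460000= -965.28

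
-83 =-83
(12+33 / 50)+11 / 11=683 / 50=13.66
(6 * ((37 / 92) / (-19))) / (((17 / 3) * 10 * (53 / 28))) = -2331 / 1968685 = -0.00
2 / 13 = 0.15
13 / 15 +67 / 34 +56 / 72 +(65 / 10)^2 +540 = 1792747 / 3060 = 585.87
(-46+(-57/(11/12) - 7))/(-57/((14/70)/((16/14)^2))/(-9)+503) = -0.21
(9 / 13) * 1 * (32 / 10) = 144 / 65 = 2.22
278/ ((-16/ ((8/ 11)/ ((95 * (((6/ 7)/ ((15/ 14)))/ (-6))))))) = 417/ 418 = 1.00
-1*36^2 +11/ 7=-9061/ 7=-1294.43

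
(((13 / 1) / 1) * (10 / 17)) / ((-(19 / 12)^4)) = -2695680 / 2215457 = -1.22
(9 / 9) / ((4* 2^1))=1 / 8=0.12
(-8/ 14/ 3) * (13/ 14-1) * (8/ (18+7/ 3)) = 0.01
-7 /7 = -1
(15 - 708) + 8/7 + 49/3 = -14186/21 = -675.52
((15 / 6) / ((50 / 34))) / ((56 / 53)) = 901 / 560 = 1.61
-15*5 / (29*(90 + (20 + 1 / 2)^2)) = -300 / 59189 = -0.01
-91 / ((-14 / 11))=143 / 2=71.50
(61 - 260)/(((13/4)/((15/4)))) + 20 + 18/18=-2712/13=-208.62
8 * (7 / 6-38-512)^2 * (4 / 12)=21687698 / 27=803248.07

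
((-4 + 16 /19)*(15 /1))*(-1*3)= 2700 /19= 142.11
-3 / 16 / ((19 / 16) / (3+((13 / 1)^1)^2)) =-516 / 19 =-27.16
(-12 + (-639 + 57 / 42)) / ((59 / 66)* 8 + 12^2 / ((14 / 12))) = -300135 / 60328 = -4.98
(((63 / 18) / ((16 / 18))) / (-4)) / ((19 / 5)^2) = -1575 / 23104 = -0.07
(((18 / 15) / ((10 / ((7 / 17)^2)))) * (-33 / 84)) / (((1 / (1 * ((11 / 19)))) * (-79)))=2541 / 43378900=0.00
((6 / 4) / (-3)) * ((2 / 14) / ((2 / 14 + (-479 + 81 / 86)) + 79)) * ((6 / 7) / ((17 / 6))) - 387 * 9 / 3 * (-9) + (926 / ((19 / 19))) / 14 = 33388491438 / 3175277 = 10515.14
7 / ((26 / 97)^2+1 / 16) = 1053808 / 20225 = 52.10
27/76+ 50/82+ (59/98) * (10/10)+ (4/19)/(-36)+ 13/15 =16681421/6870780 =2.43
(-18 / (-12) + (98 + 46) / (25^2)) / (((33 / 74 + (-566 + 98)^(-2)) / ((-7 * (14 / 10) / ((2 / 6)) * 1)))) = -1288360166184 / 11293540625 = -114.08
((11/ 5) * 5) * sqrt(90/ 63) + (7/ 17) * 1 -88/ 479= 1857/ 8143 + 11 * sqrt(70)/ 7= 13.38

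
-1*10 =-10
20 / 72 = 5 / 18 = 0.28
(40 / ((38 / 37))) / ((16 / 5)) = 925 / 76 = 12.17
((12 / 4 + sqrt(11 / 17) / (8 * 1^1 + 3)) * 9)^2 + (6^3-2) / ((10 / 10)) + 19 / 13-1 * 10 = 486 * sqrt(187) / 187 + 2272729 / 2431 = 970.43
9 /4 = 2.25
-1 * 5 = -5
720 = 720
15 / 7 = 2.14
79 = 79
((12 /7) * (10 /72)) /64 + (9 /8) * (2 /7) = 437 /1344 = 0.33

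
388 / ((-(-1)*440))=97 / 110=0.88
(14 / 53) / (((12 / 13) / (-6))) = -91 / 53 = -1.72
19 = 19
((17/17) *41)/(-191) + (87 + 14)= 19250/191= 100.79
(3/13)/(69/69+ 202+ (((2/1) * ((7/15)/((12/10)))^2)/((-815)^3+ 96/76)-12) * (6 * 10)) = -833127452181/1866483202157197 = -0.00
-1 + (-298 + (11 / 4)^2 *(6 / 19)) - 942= -188269 / 152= -1238.61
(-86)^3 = -636056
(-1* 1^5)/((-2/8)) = 4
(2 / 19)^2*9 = 36 / 361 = 0.10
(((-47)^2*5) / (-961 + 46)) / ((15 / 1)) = -2209 / 2745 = -0.80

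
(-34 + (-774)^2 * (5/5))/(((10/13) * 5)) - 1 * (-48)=3894973/25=155798.92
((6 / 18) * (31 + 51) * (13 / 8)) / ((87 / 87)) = 44.42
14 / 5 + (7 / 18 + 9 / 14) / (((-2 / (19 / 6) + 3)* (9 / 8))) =81322 / 25515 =3.19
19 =19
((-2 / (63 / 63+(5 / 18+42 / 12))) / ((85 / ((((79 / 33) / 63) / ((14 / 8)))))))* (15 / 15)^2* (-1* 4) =2528 / 5910135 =0.00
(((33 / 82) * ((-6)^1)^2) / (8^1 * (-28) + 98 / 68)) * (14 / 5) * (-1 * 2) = 80784 / 221605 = 0.36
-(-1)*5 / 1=5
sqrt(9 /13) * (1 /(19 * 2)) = 3 * sqrt(13) /494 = 0.02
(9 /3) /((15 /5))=1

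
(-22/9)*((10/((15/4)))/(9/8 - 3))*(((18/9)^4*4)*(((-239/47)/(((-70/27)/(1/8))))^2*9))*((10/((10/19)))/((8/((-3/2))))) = -5802008454/13530125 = -428.82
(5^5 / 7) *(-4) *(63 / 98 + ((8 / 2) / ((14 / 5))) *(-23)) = 2818750 / 49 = 57525.51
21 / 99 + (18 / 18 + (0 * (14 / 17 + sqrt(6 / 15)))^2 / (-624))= 40 / 33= 1.21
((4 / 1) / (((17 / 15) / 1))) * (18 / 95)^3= 69984 / 2915075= 0.02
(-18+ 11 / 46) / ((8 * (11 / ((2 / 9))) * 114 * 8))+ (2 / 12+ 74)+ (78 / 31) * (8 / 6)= 2101250699 / 27105408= 77.52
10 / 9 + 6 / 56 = 307 / 252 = 1.22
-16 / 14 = -1.14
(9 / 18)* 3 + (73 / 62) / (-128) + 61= 495927 / 7936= 62.49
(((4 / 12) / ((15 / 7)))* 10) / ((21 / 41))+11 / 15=509 / 135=3.77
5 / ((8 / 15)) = 75 / 8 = 9.38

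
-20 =-20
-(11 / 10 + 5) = -61 / 10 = -6.10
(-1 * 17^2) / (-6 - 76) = 289 / 82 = 3.52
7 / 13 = 0.54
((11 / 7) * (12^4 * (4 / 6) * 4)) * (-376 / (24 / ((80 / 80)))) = -9529344 / 7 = -1361334.86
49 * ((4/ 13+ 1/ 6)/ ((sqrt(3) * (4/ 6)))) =20.13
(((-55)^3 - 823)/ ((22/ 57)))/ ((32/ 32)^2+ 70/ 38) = -30179239/ 198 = -152420.40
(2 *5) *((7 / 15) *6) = 28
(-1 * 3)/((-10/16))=24/5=4.80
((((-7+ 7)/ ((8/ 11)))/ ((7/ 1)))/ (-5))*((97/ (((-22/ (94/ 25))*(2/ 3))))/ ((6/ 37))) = 0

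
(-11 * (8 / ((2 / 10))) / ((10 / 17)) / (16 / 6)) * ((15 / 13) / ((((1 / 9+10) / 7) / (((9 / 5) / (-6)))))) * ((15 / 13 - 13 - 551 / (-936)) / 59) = -53201313 / 4147936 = -12.83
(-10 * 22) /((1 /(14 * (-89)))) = 274120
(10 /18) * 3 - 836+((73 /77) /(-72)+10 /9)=-513273 /616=-833.24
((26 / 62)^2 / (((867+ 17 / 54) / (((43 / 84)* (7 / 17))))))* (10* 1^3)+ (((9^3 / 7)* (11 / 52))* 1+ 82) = 5794760794385 / 55702439156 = 104.03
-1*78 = -78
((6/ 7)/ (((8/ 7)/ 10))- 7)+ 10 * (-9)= -179/ 2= -89.50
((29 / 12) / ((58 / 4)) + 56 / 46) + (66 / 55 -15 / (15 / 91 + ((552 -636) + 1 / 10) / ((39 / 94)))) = 126472462 / 47576535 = 2.66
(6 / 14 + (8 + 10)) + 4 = 157 / 7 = 22.43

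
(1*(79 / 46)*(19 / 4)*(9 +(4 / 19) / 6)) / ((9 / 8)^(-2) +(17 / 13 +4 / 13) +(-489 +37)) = -14280435 / 87109832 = -0.16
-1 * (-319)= 319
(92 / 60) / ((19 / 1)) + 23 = 6578 / 285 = 23.08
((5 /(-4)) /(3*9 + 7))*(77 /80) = -77 /2176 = -0.04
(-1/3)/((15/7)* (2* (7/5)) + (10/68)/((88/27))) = -2992/54261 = -0.06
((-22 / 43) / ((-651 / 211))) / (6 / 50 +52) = 116050 / 36474879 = 0.00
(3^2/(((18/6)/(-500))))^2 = 2250000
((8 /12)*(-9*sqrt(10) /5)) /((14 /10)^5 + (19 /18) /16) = -1080000*sqrt(10) /4899791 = -0.70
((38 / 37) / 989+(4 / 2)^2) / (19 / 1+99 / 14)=409948 / 2671289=0.15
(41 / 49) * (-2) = -82 / 49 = -1.67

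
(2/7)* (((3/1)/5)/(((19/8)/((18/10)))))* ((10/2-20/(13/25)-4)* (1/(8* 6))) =-4383/43225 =-0.10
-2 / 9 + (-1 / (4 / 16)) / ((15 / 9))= -118 / 45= -2.62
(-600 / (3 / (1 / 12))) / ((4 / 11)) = -275 / 6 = -45.83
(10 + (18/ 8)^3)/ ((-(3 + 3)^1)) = -1369/ 384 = -3.57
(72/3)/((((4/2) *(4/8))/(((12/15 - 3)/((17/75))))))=-232.94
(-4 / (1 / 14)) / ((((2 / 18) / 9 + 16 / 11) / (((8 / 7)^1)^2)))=-456192 / 9149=-49.86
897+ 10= 907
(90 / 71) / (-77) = -90 / 5467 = -0.02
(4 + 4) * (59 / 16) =59 / 2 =29.50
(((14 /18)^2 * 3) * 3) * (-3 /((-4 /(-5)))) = -245 /12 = -20.42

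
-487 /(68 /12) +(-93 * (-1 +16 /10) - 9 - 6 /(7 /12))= -95811 /595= -161.03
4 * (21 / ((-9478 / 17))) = -102 / 677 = -0.15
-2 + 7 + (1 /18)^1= 91 /18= 5.06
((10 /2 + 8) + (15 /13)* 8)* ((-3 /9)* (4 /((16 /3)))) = -289 /52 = -5.56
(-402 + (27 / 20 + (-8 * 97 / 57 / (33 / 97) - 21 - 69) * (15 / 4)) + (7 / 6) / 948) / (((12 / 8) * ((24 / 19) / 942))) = -828881493563 / 1877040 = -441589.68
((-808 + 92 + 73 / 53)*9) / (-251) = 340875 / 13303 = 25.62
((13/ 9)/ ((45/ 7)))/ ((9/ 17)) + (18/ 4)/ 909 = 316139/ 736290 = 0.43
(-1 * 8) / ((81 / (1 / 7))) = -8 / 567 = -0.01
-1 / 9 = -0.11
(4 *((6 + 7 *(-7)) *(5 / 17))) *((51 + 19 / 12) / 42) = -135665 / 2142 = -63.34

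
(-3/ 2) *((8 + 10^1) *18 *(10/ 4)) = -1215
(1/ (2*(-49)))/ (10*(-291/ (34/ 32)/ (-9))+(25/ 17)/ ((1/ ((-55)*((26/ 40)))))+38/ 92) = -2346/ 57972047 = -0.00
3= 3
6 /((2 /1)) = 3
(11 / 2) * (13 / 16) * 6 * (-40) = -2145 / 2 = -1072.50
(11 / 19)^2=121 / 361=0.34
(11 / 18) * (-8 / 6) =-22 / 27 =-0.81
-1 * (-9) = 9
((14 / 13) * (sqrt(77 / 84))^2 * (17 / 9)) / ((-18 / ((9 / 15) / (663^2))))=-77 / 544548420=-0.00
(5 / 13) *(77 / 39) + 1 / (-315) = 40256 / 53235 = 0.76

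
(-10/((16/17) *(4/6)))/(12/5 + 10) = -1275/992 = -1.29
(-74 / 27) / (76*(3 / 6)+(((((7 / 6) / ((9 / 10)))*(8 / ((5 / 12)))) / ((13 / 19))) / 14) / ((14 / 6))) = -3367 / 48051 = -0.07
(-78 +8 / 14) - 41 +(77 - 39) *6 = 767 / 7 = 109.57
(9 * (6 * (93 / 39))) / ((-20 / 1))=-837 / 130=-6.44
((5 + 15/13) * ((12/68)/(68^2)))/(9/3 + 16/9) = 135/2746367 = 0.00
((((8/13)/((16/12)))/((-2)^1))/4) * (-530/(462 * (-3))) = -265/12012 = -0.02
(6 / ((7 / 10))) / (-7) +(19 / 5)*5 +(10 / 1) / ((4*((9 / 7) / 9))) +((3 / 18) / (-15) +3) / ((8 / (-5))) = 235723 / 7056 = 33.41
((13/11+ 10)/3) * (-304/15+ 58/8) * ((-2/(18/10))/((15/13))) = 37843/810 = 46.72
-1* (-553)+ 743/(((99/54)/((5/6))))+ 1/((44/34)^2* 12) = 890.78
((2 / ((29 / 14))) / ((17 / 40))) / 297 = 1120 / 146421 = 0.01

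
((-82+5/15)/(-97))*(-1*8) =-1960/291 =-6.74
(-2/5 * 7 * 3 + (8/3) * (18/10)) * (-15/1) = 54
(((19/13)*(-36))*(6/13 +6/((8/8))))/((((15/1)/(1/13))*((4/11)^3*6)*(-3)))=177023/87880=2.01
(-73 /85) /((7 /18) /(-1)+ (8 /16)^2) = 2628 /425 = 6.18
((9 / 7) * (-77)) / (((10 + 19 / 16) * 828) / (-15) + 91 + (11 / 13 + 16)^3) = -4350060 / 186932573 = -0.02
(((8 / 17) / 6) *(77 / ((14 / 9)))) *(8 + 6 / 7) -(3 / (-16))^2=1046481 / 30464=34.35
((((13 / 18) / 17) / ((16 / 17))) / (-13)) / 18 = -1 / 5184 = -0.00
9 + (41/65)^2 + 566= 575.40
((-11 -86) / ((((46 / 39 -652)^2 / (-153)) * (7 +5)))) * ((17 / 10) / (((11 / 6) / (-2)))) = -383743737 / 70867051640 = -0.01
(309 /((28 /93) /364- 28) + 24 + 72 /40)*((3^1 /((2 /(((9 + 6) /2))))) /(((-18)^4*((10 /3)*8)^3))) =416479 /4991533056000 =0.00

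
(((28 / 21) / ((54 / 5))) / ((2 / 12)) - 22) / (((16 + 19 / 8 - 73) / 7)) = 32144 / 11799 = 2.72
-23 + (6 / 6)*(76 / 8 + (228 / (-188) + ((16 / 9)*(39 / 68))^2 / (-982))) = -1766343941 / 120046554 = -14.71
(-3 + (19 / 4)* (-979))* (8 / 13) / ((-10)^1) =18613 / 65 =286.35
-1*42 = -42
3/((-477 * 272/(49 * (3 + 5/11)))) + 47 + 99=34727213/237864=146.00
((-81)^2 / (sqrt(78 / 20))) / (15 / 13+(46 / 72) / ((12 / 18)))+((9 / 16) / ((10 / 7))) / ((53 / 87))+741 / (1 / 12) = 52488 * sqrt(390) / 659+75409641 / 8480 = 10465.57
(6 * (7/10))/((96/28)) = 49/40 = 1.22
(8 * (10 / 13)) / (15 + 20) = 16 / 91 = 0.18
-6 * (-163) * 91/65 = 6846/5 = 1369.20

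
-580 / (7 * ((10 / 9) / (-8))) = 4176 / 7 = 596.57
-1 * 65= -65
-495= -495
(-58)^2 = 3364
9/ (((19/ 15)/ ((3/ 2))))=405/ 38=10.66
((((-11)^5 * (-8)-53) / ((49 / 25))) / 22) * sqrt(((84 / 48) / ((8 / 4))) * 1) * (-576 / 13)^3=-769401483264000 * sqrt(14) / 1184183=-2431074203.27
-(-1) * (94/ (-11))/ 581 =-94/ 6391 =-0.01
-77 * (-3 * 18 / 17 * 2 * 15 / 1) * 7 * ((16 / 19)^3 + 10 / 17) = 120692685960 / 1982251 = 60886.68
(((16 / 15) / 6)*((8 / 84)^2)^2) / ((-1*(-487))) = 128 / 4262051115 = 0.00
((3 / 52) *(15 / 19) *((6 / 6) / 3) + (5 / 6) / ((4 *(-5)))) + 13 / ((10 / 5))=38375 / 5928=6.47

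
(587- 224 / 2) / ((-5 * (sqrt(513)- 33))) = 95 * sqrt(57) / 192 + 1045 / 192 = 9.18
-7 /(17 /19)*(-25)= 3325 /17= 195.59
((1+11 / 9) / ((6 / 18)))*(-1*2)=-40 / 3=-13.33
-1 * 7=-7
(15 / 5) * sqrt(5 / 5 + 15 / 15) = 3 * sqrt(2) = 4.24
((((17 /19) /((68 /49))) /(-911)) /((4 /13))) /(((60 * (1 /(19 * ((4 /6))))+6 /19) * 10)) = -637 /13992960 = -0.00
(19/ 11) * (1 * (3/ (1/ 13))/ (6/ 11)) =247/ 2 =123.50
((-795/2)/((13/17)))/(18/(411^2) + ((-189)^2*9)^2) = -253663035/50436706303985326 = -0.00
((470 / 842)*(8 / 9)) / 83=1880 / 314487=0.01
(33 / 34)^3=35937 / 39304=0.91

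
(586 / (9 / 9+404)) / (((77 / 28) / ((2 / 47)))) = 0.02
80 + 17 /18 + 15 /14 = 5167 /63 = 82.02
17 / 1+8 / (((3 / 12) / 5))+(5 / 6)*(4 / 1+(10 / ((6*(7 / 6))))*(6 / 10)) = 3802 / 21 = 181.05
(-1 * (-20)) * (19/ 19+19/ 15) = 136/ 3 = 45.33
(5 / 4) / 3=5 / 12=0.42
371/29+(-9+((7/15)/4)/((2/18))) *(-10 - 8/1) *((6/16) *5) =281.11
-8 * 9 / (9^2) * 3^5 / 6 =-36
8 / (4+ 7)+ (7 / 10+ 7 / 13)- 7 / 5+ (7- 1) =9389 / 1430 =6.57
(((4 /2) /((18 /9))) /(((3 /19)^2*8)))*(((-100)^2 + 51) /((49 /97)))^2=1984927094.41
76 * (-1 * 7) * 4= -2128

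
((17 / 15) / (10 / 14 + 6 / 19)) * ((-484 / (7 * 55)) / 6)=-7106 / 30825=-0.23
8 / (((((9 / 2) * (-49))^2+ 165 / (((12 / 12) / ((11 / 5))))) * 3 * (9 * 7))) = 32 / 37031337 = 0.00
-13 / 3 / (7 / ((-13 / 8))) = 169 / 168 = 1.01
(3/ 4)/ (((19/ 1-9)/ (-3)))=-9/ 40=-0.22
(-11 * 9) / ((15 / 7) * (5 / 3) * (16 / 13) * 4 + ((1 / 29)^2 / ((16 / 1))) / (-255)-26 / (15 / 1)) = -30912401520 / 4948820677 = -6.25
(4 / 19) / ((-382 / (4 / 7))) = -8 / 25403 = -0.00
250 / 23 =10.87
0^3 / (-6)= 0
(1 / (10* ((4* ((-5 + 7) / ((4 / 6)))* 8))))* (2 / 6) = 1 / 2880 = 0.00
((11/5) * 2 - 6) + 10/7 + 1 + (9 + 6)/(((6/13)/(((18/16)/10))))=5023/1120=4.48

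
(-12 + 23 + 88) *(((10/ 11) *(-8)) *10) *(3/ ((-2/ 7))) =75600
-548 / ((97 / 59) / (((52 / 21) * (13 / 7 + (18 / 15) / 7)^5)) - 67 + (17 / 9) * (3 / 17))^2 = -151118371787366663570388783168 / 1224904789703461100734190475625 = -0.12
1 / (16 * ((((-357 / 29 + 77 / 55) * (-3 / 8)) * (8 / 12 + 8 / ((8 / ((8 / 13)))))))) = 377 / 31640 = 0.01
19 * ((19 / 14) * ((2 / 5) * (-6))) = -2166 / 35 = -61.89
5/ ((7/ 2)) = 10/ 7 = 1.43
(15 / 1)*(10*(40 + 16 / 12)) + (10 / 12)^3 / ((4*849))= 4547923325 / 733536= 6200.00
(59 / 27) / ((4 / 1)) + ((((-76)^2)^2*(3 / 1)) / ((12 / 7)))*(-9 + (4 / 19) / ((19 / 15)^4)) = -1068434405023 / 2052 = -520679534.61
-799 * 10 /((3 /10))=-79900 /3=-26633.33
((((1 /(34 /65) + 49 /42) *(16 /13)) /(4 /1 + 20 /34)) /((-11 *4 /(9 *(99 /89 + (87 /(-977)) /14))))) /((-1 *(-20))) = -211381503 /22630387780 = -0.01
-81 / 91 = -0.89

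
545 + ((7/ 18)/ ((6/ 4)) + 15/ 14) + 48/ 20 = 1037101/ 1890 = 548.73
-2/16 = -1/8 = -0.12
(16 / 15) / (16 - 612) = -4 / 2235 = -0.00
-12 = -12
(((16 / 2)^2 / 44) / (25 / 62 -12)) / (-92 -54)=496 / 577357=0.00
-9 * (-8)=72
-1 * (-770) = 770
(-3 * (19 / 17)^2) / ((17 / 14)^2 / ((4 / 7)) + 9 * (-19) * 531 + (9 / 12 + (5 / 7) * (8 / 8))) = 40432 / 979638617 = 0.00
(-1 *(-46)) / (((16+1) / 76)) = 3496 / 17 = 205.65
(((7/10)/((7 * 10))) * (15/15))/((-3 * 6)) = -1/1800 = -0.00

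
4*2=8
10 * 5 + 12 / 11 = 562 / 11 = 51.09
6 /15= 2 /5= 0.40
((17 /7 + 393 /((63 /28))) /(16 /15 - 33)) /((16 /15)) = -278925 /53648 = -5.20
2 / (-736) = -1 / 368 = -0.00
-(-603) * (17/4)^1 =10251/4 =2562.75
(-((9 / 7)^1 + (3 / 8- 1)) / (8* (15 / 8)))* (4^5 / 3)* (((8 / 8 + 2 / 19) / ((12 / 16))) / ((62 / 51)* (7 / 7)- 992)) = 161024 / 7200525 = 0.02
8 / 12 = 2 / 3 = 0.67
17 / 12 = 1.42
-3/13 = -0.23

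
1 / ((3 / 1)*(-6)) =-1 / 18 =-0.06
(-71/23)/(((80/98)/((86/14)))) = -21371/920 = -23.23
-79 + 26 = -53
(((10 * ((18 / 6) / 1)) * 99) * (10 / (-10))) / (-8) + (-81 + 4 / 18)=10457 / 36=290.47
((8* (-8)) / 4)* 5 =-80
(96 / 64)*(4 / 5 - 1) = -3 / 10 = -0.30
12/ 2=6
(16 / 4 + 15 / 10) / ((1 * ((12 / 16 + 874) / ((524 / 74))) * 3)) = 0.01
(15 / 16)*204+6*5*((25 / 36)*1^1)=2545 / 12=212.08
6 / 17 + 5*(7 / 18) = 703 / 306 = 2.30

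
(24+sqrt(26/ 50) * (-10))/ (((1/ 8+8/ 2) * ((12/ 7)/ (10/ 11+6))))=8512/ 363 - 2128 * sqrt(13)/ 1089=16.40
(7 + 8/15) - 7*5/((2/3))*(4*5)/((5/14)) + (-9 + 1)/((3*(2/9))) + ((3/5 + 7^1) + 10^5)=1455947/15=97063.13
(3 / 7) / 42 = 1 / 98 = 0.01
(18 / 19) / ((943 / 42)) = 756 / 17917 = 0.04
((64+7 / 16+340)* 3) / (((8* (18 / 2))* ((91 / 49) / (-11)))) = -166089 / 1664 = -99.81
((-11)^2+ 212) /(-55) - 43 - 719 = -42243 /55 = -768.05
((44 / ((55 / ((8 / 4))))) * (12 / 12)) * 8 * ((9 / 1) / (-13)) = -576 / 65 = -8.86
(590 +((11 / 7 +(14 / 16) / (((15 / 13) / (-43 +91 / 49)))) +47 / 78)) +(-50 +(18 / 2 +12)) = 1452289 / 2730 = 531.97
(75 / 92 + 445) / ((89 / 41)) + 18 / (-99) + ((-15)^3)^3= -3462516473706111 / 90068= -38443359169.81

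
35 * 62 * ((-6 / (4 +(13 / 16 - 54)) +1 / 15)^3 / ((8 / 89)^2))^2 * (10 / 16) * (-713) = -1184215094511536248196677505329529 / 1773682491929320224368640000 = -667659.01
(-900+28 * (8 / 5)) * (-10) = 8552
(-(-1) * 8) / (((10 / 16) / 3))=38.40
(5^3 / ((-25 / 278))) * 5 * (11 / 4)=-38225 / 2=-19112.50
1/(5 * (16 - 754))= -1/3690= -0.00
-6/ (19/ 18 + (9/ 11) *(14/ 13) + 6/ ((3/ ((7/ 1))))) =-0.38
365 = 365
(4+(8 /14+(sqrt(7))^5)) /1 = 32 /7+49 * sqrt(7) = 134.21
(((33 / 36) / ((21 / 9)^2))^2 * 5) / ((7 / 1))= 5445 / 268912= 0.02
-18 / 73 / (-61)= 18 / 4453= 0.00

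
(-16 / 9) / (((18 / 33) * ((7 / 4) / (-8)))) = 2816 / 189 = 14.90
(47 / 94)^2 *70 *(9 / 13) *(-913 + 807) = -1284.23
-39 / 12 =-13 / 4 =-3.25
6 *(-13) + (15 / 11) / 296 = -78.00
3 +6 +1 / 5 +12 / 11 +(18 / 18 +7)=1006 / 55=18.29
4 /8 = 0.50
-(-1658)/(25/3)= 4974/25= 198.96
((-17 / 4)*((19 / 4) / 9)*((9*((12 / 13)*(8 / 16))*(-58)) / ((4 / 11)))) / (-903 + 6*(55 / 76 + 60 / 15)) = -1957703 / 1152216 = -1.70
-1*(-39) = 39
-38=-38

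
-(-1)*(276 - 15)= 261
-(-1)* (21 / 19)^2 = 441 / 361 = 1.22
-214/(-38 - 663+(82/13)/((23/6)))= 0.31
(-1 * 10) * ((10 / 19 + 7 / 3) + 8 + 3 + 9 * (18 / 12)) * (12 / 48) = -68.40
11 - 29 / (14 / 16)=-155 / 7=-22.14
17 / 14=1.21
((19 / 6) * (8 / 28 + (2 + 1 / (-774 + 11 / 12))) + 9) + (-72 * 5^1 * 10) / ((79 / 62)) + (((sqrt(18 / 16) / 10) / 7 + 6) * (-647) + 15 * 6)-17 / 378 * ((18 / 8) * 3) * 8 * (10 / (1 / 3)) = -6683.74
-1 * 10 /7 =-10 /7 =-1.43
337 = 337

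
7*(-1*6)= -42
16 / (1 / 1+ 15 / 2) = 32 / 17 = 1.88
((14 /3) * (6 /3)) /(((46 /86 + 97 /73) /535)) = 4702222 /1755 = 2679.33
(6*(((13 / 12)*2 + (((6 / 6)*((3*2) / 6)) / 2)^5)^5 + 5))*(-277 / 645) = -127141846829887 / 876525649920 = -145.05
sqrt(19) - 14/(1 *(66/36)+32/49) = -4116/731+sqrt(19) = -1.27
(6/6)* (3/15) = 1/5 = 0.20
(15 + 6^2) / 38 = 51 / 38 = 1.34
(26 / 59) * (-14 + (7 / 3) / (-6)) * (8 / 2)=-13468 / 531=-25.36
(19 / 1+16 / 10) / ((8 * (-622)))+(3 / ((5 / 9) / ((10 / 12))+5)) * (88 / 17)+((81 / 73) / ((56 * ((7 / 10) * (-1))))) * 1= 69650145461 / 25719774640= 2.71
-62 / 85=-0.73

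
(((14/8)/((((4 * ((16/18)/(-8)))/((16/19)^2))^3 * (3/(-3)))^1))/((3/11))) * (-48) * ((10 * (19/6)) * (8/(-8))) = 98099527680/2476099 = 39618.58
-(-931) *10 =9310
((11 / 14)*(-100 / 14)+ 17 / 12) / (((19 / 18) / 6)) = -22203 / 931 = -23.85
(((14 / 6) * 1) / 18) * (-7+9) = 7 / 27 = 0.26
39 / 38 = 1.03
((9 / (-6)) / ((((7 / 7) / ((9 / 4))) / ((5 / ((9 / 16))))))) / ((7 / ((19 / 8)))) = -285 / 28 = -10.18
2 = 2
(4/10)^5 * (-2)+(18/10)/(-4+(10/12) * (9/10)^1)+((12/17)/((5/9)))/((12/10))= 334606/690625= 0.48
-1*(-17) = 17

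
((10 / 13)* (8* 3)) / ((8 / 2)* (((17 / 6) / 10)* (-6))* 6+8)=-300 / 533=-0.56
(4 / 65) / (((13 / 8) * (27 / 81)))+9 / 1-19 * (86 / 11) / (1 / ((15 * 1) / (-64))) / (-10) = 3350409 / 594880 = 5.63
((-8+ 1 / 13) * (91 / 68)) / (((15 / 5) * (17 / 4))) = -721 / 867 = -0.83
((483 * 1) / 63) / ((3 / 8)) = 184 / 9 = 20.44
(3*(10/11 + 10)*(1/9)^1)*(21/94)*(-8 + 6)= -1.62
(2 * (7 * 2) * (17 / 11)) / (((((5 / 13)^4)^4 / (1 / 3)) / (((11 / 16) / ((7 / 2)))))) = 11312082356114057297 / 915527343750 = 12355810.49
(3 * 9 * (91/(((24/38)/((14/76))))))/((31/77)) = 441441/248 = 1780.00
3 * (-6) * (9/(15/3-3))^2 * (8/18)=-162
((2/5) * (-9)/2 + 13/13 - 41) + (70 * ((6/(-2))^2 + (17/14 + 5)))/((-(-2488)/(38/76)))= -1034659/24880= -41.59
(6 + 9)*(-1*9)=-135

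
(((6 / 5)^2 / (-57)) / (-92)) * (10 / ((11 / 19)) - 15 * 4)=-282 / 24035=-0.01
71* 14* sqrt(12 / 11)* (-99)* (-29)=2980669.73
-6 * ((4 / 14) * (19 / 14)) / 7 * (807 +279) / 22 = -61902 / 3773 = -16.41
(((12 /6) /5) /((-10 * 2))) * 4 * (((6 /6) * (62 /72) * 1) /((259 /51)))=-527 /38850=-0.01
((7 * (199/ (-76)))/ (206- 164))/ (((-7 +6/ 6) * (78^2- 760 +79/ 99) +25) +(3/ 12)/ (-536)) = 586652/ 42914765587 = 0.00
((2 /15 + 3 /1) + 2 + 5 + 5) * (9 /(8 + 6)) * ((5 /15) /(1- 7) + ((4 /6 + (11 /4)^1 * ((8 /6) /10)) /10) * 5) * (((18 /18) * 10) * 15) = 18841 /28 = 672.89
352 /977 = 0.36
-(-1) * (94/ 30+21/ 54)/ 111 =317/ 9990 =0.03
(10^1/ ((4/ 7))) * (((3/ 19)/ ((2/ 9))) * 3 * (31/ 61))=87885/ 4636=18.96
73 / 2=36.50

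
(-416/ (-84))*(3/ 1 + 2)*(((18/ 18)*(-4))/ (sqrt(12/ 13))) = -1040*sqrt(39)/ 63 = -103.09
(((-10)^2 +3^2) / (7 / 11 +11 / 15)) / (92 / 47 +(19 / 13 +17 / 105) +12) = 104893425 / 20537072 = 5.11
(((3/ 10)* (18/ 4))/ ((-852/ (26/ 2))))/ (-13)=9/ 5680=0.00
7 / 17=0.41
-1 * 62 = -62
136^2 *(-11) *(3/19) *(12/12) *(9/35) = -5493312/665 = -8260.62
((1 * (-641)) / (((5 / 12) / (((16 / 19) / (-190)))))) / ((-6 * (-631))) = 10256 / 5694775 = 0.00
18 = 18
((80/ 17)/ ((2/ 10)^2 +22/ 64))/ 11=64000/ 57409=1.11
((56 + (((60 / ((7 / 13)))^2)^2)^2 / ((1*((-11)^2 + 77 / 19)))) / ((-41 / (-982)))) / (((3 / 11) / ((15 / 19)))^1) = 59174985944938619986512560 / 4490779979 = 13176995137070958.24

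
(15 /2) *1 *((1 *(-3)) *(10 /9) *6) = -150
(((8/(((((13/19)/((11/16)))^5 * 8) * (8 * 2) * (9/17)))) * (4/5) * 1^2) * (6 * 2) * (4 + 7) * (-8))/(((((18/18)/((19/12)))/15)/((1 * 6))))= -1416859015834097/97332232192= -14556.94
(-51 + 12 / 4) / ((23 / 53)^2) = -134832 / 529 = -254.88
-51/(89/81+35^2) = -0.04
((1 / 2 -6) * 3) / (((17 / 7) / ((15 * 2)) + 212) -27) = -3465 / 38867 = -0.09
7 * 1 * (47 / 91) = 47 / 13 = 3.62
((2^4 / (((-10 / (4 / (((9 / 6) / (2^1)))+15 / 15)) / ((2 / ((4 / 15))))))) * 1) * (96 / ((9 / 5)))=-4053.33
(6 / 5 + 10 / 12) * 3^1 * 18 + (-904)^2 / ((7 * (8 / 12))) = 6132963 / 35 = 175227.51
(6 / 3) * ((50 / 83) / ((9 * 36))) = 25 / 6723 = 0.00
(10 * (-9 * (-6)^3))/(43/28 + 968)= 181440/9049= 20.05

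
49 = 49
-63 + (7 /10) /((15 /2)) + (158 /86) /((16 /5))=-3216359 /51600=-62.33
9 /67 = 0.13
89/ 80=1.11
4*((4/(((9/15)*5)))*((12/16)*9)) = 36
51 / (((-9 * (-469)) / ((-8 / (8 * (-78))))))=17 / 109746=0.00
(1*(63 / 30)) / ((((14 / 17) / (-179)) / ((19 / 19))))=-9129 / 20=-456.45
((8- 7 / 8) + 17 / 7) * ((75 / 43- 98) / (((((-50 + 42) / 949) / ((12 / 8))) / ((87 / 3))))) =182824617495 / 38528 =4745240.28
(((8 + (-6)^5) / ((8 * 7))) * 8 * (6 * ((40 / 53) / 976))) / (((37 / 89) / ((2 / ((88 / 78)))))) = -21.95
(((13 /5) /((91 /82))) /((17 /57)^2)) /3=88806 /10115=8.78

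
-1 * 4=-4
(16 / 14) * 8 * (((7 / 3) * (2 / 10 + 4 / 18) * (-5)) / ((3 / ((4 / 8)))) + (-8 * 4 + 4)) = -21344 / 81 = -263.51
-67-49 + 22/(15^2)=-115.90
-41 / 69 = -0.59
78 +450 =528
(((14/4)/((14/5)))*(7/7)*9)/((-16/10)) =-225/32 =-7.03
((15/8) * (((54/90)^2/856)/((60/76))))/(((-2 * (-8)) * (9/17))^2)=5491/394444800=0.00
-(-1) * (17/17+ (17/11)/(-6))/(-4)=-49/264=-0.19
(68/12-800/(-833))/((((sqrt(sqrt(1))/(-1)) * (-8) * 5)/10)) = 16561/9996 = 1.66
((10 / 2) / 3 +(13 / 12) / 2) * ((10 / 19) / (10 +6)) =265 / 3648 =0.07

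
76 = 76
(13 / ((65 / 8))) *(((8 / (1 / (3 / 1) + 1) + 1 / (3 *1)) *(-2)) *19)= -5776 / 15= -385.07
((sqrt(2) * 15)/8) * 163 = 2445 * sqrt(2)/8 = 432.22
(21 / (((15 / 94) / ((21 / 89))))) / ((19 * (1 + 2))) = 4606 / 8455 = 0.54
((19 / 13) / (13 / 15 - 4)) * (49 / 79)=-13965 / 48269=-0.29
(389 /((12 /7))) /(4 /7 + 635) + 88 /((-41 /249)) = -1169056355 /2188908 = -534.08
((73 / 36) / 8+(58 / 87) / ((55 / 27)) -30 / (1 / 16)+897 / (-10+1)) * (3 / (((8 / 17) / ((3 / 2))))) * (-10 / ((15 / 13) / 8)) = 2027171341 / 5280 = 383933.97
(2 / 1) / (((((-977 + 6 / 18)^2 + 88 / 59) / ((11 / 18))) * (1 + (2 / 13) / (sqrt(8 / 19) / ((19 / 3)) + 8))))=480909 * sqrt(38) / 9757350336889988 + 6133167469 / 4878675168444994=0.00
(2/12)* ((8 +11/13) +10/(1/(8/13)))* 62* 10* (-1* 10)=-15500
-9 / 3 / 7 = -3 / 7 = -0.43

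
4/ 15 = 0.27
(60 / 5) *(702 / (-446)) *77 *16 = -5189184 / 223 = -23269.88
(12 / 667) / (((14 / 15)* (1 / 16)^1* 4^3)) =45 / 9338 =0.00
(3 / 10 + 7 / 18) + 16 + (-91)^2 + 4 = 373576 / 45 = 8301.69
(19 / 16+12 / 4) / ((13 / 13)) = 67 / 16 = 4.19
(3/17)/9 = 0.02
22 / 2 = 11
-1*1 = -1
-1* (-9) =9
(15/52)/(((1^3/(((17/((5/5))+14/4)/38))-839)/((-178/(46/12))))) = 54735/3420859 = 0.02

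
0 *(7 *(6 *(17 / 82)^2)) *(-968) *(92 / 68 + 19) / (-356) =0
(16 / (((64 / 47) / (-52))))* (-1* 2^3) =4888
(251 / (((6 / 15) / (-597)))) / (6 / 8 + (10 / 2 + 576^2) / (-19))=28470930 / 1327067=21.45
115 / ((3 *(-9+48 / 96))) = -230 / 51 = -4.51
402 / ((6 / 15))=1005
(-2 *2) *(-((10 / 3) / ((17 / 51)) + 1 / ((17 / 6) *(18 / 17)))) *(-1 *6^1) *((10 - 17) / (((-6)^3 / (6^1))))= -434 / 9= -48.22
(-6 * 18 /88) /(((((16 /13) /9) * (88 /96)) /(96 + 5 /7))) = -6415929 /6776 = -946.86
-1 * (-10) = 10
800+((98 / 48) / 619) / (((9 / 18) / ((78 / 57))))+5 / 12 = 112965679 / 141132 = 800.43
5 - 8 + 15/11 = -18/11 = -1.64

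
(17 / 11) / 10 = 0.15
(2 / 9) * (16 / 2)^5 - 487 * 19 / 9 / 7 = 149833 / 21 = 7134.90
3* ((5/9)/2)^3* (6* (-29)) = -3625/324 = -11.19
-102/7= -14.57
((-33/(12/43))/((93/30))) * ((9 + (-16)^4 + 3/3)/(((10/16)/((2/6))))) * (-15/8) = 77508145/31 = 2500262.74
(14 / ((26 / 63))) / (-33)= -147 / 143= -1.03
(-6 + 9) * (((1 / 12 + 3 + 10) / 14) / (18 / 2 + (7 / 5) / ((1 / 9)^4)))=785 / 2574432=0.00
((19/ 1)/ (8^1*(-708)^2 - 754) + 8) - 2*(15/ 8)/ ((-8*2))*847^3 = 18272011310409511/ 128299456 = 142416904.02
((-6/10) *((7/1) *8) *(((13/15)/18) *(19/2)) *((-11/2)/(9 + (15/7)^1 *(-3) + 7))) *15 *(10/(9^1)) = 266266/1809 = 147.19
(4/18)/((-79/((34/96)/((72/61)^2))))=-63257/88459776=-0.00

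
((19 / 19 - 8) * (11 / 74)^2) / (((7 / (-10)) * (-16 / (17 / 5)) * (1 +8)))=-2057 / 394272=-0.01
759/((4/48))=9108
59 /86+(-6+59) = 4617 /86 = 53.69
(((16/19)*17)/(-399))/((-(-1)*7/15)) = -1360/17689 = -0.08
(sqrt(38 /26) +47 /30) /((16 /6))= 3 *sqrt(247) /104 +47 /80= 1.04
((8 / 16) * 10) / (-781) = -5 / 781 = -0.01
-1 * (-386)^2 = -148996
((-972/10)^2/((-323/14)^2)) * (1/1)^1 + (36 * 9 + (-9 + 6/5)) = 871015161/2608225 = 333.95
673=673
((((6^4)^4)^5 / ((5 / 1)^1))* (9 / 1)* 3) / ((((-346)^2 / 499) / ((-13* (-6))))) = 46946038634519461626188800447151611382829037283186315564021434023936 / 149645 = 313716052220384654523631300000000000000000000000000000000000000.00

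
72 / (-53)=-72 / 53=-1.36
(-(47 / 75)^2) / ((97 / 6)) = -4418 / 181875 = -0.02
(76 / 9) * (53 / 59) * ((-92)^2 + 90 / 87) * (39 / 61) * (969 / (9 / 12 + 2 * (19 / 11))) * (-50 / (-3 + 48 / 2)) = -22527545.69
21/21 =1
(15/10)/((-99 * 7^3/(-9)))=3/7546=0.00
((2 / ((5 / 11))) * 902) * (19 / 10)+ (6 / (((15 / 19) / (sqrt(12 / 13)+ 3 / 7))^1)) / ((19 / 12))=48 * sqrt(39) / 65+ 1319986 / 175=7547.39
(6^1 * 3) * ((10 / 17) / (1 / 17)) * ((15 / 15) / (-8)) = -45 / 2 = -22.50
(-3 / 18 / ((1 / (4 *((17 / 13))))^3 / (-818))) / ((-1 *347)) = -128602688 / 2287077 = -56.23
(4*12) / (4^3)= 3 / 4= 0.75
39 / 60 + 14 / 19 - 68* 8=-206193 / 380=-542.61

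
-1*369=-369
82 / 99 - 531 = -52487 / 99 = -530.17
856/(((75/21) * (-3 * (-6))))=2996/225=13.32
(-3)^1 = -3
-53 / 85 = -0.62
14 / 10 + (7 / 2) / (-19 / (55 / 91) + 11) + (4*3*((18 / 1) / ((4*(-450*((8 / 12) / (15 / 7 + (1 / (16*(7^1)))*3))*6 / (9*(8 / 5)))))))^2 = 29014603601 / 13769000000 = 2.11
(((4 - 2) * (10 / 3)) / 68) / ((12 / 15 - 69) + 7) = -25 / 15606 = -0.00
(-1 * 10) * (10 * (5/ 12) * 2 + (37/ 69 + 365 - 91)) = -65060/ 23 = -2828.70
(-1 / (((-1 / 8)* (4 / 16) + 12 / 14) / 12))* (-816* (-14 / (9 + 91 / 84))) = -368492544 / 22385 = -16461.58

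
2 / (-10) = -1 / 5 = -0.20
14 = 14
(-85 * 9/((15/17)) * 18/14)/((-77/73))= 569619/539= 1056.81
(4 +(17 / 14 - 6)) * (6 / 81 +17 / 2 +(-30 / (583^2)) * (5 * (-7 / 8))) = -314751389 / 46719288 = -6.74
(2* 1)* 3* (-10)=-60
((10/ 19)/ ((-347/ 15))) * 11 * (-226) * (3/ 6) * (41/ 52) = 3822225/ 171418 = 22.30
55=55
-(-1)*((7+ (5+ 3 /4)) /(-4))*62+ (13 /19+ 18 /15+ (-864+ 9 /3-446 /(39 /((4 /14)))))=-219930499 /207480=-1060.01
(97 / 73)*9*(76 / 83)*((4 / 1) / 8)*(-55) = -301.13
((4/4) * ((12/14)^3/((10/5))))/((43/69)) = 7452/14749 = 0.51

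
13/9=1.44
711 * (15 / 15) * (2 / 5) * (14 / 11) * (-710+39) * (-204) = 247735152 / 5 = 49547030.40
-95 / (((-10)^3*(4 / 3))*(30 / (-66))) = -627 / 4000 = -0.16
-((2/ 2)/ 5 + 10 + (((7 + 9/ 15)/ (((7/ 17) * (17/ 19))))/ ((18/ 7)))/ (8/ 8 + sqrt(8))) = -2852/ 315 - 722 * sqrt(2)/ 315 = -12.30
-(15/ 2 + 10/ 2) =-25/ 2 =-12.50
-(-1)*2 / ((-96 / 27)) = -9 / 16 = -0.56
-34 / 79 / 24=-17 / 948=-0.02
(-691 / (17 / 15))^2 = 107433225 / 289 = 371741.26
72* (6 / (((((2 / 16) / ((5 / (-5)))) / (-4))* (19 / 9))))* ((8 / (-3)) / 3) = -110592 / 19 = -5820.63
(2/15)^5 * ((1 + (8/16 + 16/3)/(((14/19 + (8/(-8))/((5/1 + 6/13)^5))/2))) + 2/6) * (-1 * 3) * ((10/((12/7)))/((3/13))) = -0.05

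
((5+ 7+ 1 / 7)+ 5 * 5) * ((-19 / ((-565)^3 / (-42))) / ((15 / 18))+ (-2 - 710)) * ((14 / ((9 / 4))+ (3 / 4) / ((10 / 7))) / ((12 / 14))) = -5068812428598919 / 24348886875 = -208174.30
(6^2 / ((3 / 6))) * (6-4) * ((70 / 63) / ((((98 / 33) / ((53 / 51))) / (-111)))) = -5177040 / 833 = -6214.93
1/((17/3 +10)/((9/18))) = 0.03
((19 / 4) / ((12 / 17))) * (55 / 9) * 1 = 17765 / 432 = 41.12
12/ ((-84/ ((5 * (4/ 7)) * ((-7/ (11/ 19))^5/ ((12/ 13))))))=55204627205/ 483153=114259.10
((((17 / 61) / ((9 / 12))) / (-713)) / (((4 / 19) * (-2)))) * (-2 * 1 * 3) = -323 / 43493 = -0.01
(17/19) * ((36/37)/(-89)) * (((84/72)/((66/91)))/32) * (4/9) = -10829/49553064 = -0.00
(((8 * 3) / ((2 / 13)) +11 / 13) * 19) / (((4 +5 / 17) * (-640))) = -658597 / 607360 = -1.08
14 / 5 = 2.80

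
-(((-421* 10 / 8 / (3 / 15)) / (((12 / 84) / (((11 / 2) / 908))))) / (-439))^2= -656788680625 / 10169057698816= -0.06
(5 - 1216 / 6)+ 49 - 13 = -485 / 3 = -161.67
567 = 567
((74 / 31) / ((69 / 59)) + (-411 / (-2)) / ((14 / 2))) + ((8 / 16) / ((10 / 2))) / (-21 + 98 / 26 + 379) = 11055121972 / 352090095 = 31.40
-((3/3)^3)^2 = -1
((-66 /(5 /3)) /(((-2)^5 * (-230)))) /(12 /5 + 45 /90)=-99 /53360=-0.00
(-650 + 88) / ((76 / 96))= -709.89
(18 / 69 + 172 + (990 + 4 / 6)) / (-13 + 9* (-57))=-40121 / 18147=-2.21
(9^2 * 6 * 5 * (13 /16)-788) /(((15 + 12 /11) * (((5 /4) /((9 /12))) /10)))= 104401 /236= 442.38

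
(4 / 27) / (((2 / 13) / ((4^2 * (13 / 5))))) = 5408 / 135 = 40.06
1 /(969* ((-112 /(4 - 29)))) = 25 /108528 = 0.00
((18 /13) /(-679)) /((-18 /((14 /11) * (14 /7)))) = 4 /13871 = 0.00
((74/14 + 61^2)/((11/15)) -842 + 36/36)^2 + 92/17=1812272098621/100793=17980138.49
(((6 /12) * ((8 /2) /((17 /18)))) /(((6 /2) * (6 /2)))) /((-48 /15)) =-0.07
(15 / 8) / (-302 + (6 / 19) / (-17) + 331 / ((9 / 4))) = -43605 / 3602528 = -0.01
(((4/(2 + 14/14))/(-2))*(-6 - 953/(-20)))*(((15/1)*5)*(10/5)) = -4165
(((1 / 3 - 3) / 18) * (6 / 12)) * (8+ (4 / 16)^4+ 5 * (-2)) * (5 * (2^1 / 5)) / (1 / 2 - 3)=-511 / 4320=-0.12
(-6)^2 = 36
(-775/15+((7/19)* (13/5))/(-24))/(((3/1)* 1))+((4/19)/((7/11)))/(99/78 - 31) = -70924449/4112360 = -17.25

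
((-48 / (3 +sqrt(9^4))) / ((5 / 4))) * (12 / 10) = -96 / 175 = -0.55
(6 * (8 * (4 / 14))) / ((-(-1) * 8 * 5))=12 / 35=0.34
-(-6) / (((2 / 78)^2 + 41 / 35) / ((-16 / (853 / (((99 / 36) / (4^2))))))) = -1756755 / 106447576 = -0.02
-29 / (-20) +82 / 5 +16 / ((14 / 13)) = 4579 / 140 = 32.71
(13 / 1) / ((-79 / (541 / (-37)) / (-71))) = -499343 / 2923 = -170.83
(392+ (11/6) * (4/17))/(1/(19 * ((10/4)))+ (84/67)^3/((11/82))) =3145173431345/117906414123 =26.68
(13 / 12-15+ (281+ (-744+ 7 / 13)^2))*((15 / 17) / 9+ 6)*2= 348782875295 / 51714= 6744457.50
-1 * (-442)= 442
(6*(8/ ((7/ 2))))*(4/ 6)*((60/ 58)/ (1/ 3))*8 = 46080/ 203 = 227.00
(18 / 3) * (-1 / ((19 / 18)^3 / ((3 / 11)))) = -104976 / 75449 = -1.39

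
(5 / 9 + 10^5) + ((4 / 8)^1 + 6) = 1800127 / 18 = 100007.06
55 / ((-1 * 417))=-55 / 417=-0.13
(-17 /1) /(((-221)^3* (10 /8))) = 4 /3174665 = 0.00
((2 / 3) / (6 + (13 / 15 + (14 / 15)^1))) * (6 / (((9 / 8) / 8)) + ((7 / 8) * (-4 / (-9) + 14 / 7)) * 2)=325 / 81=4.01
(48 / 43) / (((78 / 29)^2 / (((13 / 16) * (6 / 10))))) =841 / 11180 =0.08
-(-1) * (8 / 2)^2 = 16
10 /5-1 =1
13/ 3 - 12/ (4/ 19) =-52.67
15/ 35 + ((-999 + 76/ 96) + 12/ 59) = -9887977/ 9912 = -997.58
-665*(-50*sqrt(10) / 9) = 33250*sqrt(10) / 9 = 11682.86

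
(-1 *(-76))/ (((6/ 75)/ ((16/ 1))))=15200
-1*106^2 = -11236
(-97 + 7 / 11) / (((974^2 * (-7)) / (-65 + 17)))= -12720 / 18262013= -0.00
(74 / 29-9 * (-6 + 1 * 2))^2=1249924 / 841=1486.24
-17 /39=-0.44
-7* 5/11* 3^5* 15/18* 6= -42525/11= -3865.91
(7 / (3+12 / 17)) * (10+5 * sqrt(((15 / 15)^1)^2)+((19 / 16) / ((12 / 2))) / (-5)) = 122077 / 4320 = 28.26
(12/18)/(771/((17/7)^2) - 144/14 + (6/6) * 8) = 4046/779487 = 0.01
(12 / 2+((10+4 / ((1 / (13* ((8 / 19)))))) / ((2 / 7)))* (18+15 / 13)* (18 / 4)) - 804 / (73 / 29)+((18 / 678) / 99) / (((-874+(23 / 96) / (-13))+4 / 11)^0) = 9308.39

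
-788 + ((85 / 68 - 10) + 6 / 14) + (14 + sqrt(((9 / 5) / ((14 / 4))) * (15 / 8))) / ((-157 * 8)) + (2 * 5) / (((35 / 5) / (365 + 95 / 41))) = -24475499 / 90118 - 3 * sqrt(21) / 17584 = -271.59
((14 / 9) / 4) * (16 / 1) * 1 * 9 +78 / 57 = 1090 / 19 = 57.37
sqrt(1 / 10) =sqrt(10) / 10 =0.32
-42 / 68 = -21 / 34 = -0.62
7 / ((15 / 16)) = 112 / 15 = 7.47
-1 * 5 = -5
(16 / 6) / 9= 8 / 27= 0.30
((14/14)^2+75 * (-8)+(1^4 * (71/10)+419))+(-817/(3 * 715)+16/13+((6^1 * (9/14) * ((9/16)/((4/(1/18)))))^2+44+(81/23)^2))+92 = -4308211250699/182191865856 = -23.65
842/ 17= 49.53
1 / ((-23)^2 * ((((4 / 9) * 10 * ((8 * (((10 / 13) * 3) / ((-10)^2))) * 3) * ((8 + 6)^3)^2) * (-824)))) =-13 / 105027027976192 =-0.00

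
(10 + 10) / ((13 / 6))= 120 / 13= 9.23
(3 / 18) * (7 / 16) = 7 / 96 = 0.07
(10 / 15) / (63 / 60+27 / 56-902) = -560 / 756393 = -0.00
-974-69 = -1043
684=684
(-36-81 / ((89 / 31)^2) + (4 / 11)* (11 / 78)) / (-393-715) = 14141041 / 342282252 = 0.04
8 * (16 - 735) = -5752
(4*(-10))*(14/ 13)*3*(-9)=15120/ 13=1163.08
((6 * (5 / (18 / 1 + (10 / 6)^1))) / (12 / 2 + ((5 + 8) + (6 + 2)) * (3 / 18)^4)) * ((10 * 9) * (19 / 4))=16621200 / 153341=108.39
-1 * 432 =-432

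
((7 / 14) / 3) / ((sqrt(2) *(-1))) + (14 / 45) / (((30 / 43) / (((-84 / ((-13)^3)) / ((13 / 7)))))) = 58996 / 6426225 - sqrt(2) / 12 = -0.11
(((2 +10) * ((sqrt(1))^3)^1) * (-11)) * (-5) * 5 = 3300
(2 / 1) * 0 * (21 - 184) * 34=0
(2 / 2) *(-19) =-19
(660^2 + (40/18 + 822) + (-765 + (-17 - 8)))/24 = 980177/54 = 18151.43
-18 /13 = -1.38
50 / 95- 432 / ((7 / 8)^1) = -65594 / 133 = -493.19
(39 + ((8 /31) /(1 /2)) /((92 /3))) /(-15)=-9273 /3565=-2.60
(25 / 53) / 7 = 25 / 371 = 0.07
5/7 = 0.71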